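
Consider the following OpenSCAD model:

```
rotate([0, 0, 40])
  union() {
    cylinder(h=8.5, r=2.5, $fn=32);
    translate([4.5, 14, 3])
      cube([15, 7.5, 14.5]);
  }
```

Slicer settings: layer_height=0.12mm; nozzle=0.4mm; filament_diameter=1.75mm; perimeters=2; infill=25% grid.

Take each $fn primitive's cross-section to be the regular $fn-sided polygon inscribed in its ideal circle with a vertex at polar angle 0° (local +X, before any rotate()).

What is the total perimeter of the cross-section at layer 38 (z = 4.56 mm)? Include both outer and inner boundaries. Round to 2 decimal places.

60.68 mm

At z = 4.56 mm: the r=2.5 cylinder gives a regular 32-gon of circumradius 2.5 (constant along its height) (perimeter = 2·32·2.500·sin(180°/32) = 15.68 mm); the cube at (4.5, 14) (footprint 15×7.5) is included at this height (perimeter 45.00 mm); Combining (union): the 2 present regions are separate (no shared area or edge), so areas and boundary lengths simply add and each stays a separate island — boundary = 60.68 mm; (rotated 40° about Z; rotation is an isometry so areas/perimeters/island counts are preserved). Overall, the cross-section has 2 separate islands. Total boundary length (outer) = 60.68 mm.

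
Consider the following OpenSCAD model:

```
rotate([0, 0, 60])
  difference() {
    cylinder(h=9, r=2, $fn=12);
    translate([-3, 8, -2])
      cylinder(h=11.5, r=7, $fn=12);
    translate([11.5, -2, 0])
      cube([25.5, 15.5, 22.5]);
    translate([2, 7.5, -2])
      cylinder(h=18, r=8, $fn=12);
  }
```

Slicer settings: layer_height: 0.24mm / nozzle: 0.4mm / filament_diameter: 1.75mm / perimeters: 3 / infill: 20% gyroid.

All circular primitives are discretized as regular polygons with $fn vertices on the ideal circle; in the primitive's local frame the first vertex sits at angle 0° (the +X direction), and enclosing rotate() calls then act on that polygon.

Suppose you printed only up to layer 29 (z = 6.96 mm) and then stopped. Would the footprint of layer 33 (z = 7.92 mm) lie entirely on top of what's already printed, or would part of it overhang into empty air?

Compare the two slices. At z = 6.96: the cylinder: section is a regular 12-gon, circumradius r=2 (area = (12/2)·2.000²·sin(360°/12) = 12.00 mm²); the r=7 cylinder at (-3, 8) contributes a regular 12-gon of circumradius 7 (area = (12/2)·7.000²·sin(360°/12) = 147.00 mm²); the cube at (11.5, -2) is present — its section is the full 25.5×15.5 rectangle (area 395.25 mm²); the r=8 cylinder at (2, 7.5) gives a regular 12-gon of circumradius 8 (constant along its height) (area = (12/2)·8.000²·sin(360°/12) = 192.00 mm²); Subtracting the remaining from the first: starting from the r=2 cylinder (12.00 mm²), the r=7 cylinder at (-3, 8) partially overlaps it — only the 0.26 mm² overlap (of its 147.00 mm²) is removed, clipping the outline; the 25.5×15.5 cube at (11.5, -2) misses the remaining region (no effect); the r=8 cylinder at (2, 7.5) partially overlaps it — only the 5.61 mm² overlap (of its 192.00 mm²) is removed, clipping the outline — area = 6.13 mm²; (rotated 60° about Z; rotation is an isometry so areas/perimeters/island counts are preserved). At z = 7.92: the r=2 cylinder gives a regular 12-gon of circumradius 2 (constant along its height) (area = (12/2)·2.000²·sin(360°/12) = 12.00 mm²); the r=7 cylinder at (-3, 8) gives a regular 12-gon of circumradius 7 (constant along its height) (area = (12/2)·7.000²·sin(360°/12) = 147.00 mm²); the cube at (11.5, -2) (footprint 25.5×15.5) is included at this height (area 395.25 mm²); the cylinder at (2, 7.5): section is a regular 12-gon, circumradius r=8 (area = (12/2)·8.000²·sin(360°/12) = 192.00 mm²); Taking the first minus the rest: starting from the r=2 cylinder (12.00 mm²), the r=7 cylinder at (-3, 8) partially overlaps it — only the 0.26 mm² overlap (of its 147.00 mm²) is removed, clipping the outline; the 25.5×15.5 cube at (11.5, -2) misses the remaining region (no effect); the r=8 cylinder at (2, 7.5) partially overlaps it — only the 5.61 mm² overlap (of its 192.00 mm²) is removed, clipping the outline — area = 6.13 mm²; (whole slice rotated 60° about Z — lengths, areas and connectivity unchanged). Checking containment: the cross-section at z = 7.92 is a subset of the cross-section at z = 6.96.

entirely on top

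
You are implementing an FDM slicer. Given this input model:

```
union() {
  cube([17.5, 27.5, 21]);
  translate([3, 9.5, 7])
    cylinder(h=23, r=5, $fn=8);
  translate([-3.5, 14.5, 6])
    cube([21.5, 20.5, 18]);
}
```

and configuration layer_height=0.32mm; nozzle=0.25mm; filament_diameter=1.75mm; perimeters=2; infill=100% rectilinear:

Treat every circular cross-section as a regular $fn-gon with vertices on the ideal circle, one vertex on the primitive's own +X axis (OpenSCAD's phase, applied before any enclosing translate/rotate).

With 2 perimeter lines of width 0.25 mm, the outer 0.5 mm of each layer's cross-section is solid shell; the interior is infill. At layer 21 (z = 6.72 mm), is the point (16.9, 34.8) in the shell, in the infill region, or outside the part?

shell

At z = 6.72 mm: the cube is present — its section is the full 17.5×27.5 rectangle; the cylinder at (3, 9.5) is not intersected at this z (z outside [7, 30]); the 21.5×20.5 cube at (-3.5, 14.5) contributes its full rectangle; Taking the union: the regions partially overlap (shared area 227.50 mm²), so overlapping operands fuse into one piece — 1 connected region. Overall, the cross-section is a single solid region. The nearest boundary edge runs (-3.50, 35.00)→(18.00, 35.00); distance from the point to it = 0.20 mm. The point is inside the cross-section, 0.20 mm from the nearest boundary — within the 0.5 mm shell band (2 × 0.25).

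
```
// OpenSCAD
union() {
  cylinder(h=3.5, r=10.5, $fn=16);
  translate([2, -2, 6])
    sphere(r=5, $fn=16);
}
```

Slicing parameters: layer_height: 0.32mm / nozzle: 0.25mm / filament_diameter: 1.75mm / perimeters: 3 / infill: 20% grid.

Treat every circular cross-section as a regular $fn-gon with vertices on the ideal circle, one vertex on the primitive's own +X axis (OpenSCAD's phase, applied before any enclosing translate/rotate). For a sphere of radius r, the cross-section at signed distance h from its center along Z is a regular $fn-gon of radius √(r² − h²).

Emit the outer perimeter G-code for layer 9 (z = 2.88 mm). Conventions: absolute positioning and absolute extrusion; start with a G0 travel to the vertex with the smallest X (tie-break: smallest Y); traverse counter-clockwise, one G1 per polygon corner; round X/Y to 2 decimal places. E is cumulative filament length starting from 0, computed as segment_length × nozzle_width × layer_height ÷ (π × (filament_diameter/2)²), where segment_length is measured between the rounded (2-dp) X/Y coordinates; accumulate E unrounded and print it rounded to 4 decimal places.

G0 X-10.50 Y0.00 Z2.88
G1 X-9.70 Y-4.02 E0.1363
G1 X-7.42 Y-7.42 E0.2725
G1 X-4.02 Y-9.70 E0.4086
G1 X0.00 Y-10.50 E0.5450
G1 X4.02 Y-9.70 E0.6813
G1 X7.42 Y-7.42 E0.8175
G1 X9.70 Y-4.02 E0.9536
G1 X10.50 Y0.00 E1.0899
G1 X9.70 Y4.02 E1.2263
G1 X7.42 Y7.42 E1.3624
G1 X4.02 Y9.70 E1.4986
G1 X0.00 Y10.50 E1.6349
G1 X-4.02 Y9.70 E1.7712
G1 X-7.42 Y7.42 E1.9074
G1 X-9.70 Y4.02 E2.0436
G1 X-10.50 Y0.00 E2.1799

At z = 2.88 mm: the r=10.5 cylinder contributes a regular 16-gon of circumradius 10.5; the sphere at (2, -2): section is a regular 16-gon, circumradius = √(r²−h²) = √(5²−3.12²) = 3.907; Merging all regions: the r=5 sphere at (2, -2) lies entirely inside the r=10.5 cylinder, so the union is just the r=10.5 cylinder — 1 connected region. The outline is a single polygon with 16 vertices. Extrusion per mm of travel: 0.25 × 0.32 / (π × 0.875²) = 0.033260. Accumulating E over each segment gives final E = 2.1799.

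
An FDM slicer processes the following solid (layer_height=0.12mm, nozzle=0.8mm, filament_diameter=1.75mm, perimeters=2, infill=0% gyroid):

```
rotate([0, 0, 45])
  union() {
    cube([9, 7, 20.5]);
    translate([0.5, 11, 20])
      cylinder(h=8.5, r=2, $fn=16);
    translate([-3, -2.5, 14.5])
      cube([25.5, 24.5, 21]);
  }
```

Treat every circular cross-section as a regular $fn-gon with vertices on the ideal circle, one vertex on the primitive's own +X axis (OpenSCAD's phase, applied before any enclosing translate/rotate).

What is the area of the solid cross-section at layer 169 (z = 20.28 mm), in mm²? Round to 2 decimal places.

At z = 20.28 mm: the 9×7 cube contributes its full rectangle (area 63.00 mm²); the cylinder at (0.5, 11): section is a regular 16-gon, circumradius r=2 (area = (16/2)·2.000²·sin(360°/16) = 12.25 mm²); the cube at (-3, -2.5) (footprint 25.5×24.5) is included at this height (area 624.75 mm²); Taking the union: the regions partially overlap — summed areas 700.00 mm² minus the doubly-counted overlap 75.25 mm² gives 624.75 mm² — area = 624.75 mm²; (rotated 45° about Z; rotation is an isometry so areas/perimeters/island counts are preserved). Overall, the cross-section is a single solid region. Net area = 624.75 mm².

624.75 mm²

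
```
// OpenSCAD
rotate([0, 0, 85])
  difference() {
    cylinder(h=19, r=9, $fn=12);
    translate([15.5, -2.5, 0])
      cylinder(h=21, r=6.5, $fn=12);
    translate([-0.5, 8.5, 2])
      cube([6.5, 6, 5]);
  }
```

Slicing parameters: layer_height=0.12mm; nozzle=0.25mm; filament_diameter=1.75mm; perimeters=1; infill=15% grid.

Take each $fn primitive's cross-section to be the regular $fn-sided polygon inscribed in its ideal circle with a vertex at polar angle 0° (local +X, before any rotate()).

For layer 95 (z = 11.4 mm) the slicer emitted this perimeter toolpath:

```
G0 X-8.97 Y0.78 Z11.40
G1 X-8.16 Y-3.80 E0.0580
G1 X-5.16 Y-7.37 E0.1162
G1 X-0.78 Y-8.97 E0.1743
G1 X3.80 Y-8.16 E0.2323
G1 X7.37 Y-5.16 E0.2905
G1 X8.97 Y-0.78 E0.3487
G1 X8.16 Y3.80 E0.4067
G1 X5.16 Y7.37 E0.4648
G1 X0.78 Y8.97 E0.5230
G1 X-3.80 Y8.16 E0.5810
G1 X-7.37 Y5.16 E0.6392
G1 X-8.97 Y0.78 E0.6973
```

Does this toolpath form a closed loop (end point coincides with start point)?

Start point (G0): (-8.97, 0.78). End point (last G1): the path returns to the start — closed.

yes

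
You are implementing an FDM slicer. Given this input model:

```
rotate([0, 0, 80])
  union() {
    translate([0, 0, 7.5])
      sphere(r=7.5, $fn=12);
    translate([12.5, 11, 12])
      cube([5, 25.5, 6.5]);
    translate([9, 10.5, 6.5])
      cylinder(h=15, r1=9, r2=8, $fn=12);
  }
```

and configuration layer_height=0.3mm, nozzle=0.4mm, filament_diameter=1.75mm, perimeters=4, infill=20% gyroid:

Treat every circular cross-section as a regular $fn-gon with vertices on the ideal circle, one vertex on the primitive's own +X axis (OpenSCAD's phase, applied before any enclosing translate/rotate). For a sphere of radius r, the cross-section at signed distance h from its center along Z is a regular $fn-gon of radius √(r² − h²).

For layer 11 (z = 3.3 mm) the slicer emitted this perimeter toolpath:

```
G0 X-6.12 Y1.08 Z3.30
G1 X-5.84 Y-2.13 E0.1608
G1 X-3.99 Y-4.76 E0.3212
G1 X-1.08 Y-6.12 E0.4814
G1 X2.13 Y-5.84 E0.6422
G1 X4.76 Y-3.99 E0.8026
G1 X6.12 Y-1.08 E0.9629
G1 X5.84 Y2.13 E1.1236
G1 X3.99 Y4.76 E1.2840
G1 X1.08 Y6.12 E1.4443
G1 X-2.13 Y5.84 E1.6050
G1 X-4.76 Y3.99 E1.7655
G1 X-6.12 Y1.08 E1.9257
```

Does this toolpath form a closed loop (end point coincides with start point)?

Start point (G0): (-6.12, 1.08). End point (last G1): the path returns to the start — closed.

yes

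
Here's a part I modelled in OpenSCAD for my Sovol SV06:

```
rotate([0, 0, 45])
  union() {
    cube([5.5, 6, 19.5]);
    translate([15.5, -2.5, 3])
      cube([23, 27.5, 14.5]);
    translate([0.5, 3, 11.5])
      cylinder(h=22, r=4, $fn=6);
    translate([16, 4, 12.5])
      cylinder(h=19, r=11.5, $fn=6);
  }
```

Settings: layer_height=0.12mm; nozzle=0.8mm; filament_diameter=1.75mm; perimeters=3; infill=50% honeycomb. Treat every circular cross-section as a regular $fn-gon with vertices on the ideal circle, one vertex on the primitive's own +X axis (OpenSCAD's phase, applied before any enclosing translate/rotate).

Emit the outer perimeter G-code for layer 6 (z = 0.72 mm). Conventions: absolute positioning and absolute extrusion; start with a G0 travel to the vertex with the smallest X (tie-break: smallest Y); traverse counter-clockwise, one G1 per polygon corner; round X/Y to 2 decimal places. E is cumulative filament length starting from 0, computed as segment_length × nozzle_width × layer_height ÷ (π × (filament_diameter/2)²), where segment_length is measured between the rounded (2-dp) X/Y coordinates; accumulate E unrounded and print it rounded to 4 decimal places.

G0 X-4.24 Y4.24 Z0.72
G1 X0.00 Y0.00 E0.2393
G1 X3.89 Y3.89 E0.4589
G1 X-0.35 Y8.13 E0.6982
G1 X-4.24 Y4.24 E0.9178

At z = 0.72 mm: the cube (footprint 5.5×6) is included at this height; the cube at (15.5, -2.5) does not reach this height (z outside [3, 17.5]); the cylinder at (0.5, 3) is absent (z outside [11.5, 33.5]); the cylinder at (16, 4) is not intersected at this z (z outside [12.5, 31.5]); Combining (union): only the 5.5×6 cube is present, so the union is just that shape — 1 connected region; (whole slice rotated 45° about Z — lengths, areas and connectivity unchanged). The outline is a single polygon with 4 vertices. Extrusion per mm of travel: 0.8 × 0.12 / (π × 0.875²) = 0.039912. Accumulating E over each segment gives final E = 0.9178.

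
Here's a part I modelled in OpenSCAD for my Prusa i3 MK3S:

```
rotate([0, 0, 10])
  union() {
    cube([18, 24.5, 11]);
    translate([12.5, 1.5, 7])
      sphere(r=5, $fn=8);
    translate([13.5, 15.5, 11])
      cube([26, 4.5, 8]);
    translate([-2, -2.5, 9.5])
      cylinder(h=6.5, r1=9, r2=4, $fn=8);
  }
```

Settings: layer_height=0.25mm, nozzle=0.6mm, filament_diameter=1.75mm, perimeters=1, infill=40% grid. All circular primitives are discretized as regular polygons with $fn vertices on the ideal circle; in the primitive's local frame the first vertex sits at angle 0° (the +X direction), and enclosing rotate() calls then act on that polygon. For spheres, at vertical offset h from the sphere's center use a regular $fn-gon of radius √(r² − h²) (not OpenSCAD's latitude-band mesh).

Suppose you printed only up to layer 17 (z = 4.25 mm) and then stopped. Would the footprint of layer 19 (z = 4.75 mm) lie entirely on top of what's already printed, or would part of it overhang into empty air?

Compare the two slices. At z = 4.25: the cube (footprint 18×24.5) is included at this height (area 441.00 mm²); the sphere at (12.5, 1.5): section is a regular 8-gon, circumradius = √(r²−h²) = √(5²−2.75²) = 4.176 (area = (8/2)·4.176²·sin(360°/8) = 49.32 mm²); the cube at (13.5, 15.5) is not intersected at this z (z outside [11, 19]); the cone at (-2, -2.5) is absent (z outside [9.5, 16]); Merging all regions: the regions partially overlap — summed areas 490.32 mm² minus the doubly-counted overlap 36.26 mm² gives 454.06 mm² — area = 454.06 mm²; (whole slice rotated 10° about Z — lengths, areas and connectivity unchanged). At z = 4.75: the 18×24.5 cube contributes its full rectangle (area 441.00 mm²); the r=5 sphere at (12.5, 1.5) contributes a regular 8-gon of circumradius √(5²−2.25²) = 4.465 (area = (8/2)·4.465²·sin(360°/8) = 56.39 mm²); the cube at (13.5, 15.5) is absent (z outside [11, 19]); the cone at (-2, -2.5) is absent (z outside [9.5, 16]); Merging all regions: the regions partially overlap — summed areas 497.39 mm² minus the doubly-counted overlap 40.66 mm² gives 456.73 mm² — area = 456.73 mm²; (rotated 10° about Z; rotation is an isometry so areas/perimeters/island counts are preserved). Checking containment: at z = 4.75 the cross-section extends beyond the z = 4.25 cross-section by about 2.67 mm².

part overhangs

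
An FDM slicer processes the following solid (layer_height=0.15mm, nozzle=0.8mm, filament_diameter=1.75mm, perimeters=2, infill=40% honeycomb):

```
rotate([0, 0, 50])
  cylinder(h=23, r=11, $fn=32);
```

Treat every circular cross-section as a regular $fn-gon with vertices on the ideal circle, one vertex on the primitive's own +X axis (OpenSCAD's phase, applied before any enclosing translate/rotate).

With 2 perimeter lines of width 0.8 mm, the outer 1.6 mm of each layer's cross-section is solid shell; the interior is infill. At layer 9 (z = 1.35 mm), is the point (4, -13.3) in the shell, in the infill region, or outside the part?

outside

At z = 1.35 mm: the r=11 cylinder gives a regular 32-gon of circumradius 11 (constant along its height); (whole slice rotated 50° about Z — lengths, areas and connectivity unchanged). Overall, the cross-section is a single solid region. Undo the 50° rotation: the query point maps to (-7.617, -11.613) in the un-rotated model frame. The nearest boundary edge runs (-7.78, -7.78)→(-6.11, -9.15); distance from the point to it = 2.89 mm. The point is not inside any of the regions above, so it lies outside the cross-section (2.89 mm from the nearest boundary).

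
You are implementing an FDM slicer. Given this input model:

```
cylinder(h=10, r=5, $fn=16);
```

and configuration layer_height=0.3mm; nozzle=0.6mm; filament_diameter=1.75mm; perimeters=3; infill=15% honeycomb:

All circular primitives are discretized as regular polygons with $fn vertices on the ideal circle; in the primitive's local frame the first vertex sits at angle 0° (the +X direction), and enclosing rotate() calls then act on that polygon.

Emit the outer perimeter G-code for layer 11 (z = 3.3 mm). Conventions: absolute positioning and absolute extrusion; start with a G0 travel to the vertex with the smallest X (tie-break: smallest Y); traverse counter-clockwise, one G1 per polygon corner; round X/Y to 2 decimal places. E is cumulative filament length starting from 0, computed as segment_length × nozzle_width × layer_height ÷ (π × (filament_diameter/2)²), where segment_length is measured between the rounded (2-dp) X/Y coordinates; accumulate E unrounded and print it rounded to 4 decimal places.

G0 X-5.00 Y0.00 Z3.30
G1 X-4.62 Y-1.91 E0.1457
G1 X-3.54 Y-3.54 E0.2921
G1 X-1.91 Y-4.62 E0.4384
G1 X0.00 Y-5.00 E0.5841
G1 X1.91 Y-4.62 E0.7299
G1 X3.54 Y-3.54 E0.8762
G1 X4.62 Y-1.91 E1.0225
G1 X5.00 Y0.00 E1.1683
G1 X4.62 Y1.91 E1.3140
G1 X3.54 Y3.54 E1.4603
G1 X1.91 Y4.62 E1.6066
G1 X0.00 Y5.00 E1.7524
G1 X-1.91 Y4.62 E1.8981
G1 X-3.54 Y3.54 E2.0444
G1 X-4.62 Y1.91 E2.1908
G1 X-5.00 Y0.00 E2.3365

At z = 3.3 mm: the r=5 cylinder gives a regular 16-gon of circumradius 5 (constant along its height). The outline is a single polygon with 16 vertices. Extrusion per mm of travel: 0.6 × 0.3 / (π × 0.875²) = 0.074835. Accumulating E over each segment gives final E = 2.3365.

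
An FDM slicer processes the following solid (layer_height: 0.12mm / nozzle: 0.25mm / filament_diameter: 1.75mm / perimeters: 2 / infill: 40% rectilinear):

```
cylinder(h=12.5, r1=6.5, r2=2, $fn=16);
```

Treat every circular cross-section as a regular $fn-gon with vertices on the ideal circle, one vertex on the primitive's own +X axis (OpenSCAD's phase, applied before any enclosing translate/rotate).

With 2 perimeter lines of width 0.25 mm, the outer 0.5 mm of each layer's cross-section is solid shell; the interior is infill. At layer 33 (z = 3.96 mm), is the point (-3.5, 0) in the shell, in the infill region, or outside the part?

infill

At z = 3.96 mm: the cone: at t=0.317 of its height the radius interpolates to r₁+(r₂−r₁)t = 5.074, giving a regular 16-gon of that circumradius. Overall, the cross-section is a single solid region. The nearest boundary edge runs (-4.69, 1.94)→(-5.07, 0.00); distance from the point to it = 1.54 mm. The point is inside the cross-section and 1.54 mm from the nearest boundary — more than the 0.5 mm shell width (2 × 0.25), so it's in the infill interior.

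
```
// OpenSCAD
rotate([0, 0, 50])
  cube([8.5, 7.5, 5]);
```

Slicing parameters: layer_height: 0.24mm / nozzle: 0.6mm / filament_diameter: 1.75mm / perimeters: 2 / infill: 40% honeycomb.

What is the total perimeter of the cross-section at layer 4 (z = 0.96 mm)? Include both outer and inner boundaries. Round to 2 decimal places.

32.00 mm

At z = 0.96 mm: the 8.5×7.5 cube contributes its full rectangle (perimeter 32.00 mm); (rotated 50° about Z; rotation is an isometry so areas/perimeters/island counts are preserved). Overall, the cross-section is a single solid region. Total boundary length (outer) = 32.00 mm.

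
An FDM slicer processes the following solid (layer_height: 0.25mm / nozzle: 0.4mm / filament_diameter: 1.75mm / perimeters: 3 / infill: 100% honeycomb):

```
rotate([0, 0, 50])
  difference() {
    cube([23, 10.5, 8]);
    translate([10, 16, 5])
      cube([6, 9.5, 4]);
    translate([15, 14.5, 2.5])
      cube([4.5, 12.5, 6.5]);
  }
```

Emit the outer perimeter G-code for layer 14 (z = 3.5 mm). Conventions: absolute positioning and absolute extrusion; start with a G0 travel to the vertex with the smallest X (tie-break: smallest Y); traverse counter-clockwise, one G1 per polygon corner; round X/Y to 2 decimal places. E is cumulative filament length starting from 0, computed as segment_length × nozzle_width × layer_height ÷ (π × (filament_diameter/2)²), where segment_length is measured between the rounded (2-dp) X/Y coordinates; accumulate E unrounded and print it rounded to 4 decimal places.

At z = 3.5 mm: the cube (footprint 23×10.5) is included at this height; the cube at (10, 16) does not reach this height (z outside [5, 9]); the cube at (15, 14.5) (footprint 4.5×12.5) is included at this height; Taking the first minus the rest: starting from the 23×10.5 cube, the 4.5×12.5 cube at (15, 14.5) misses the remaining region (no effect) — 1 connected region; (whole slice rotated 50° about Z — lengths, areas and connectivity unchanged). The outline is a single polygon with 4 vertices. Extrusion per mm of travel: 0.4 × 0.25 / (π × 0.875²) = 0.041575. Accumulating E over each segment gives final E = 2.7852.

G0 X-8.04 Y6.75 Z3.50
G1 X0.00 Y0.00 E0.4364
G1 X14.78 Y17.62 E1.3926
G1 X6.74 Y24.37 E1.8290
G1 X-8.04 Y6.75 E2.7852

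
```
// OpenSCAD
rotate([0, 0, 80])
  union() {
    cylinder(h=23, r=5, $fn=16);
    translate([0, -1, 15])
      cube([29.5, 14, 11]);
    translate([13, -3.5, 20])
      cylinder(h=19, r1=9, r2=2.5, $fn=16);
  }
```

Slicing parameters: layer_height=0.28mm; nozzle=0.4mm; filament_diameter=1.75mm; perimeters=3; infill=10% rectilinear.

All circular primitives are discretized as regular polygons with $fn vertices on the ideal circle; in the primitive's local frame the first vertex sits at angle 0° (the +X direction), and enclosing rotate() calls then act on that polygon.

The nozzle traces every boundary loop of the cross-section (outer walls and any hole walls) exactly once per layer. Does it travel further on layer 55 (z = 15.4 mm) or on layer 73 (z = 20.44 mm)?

layer 73 (z = 20.44 mm)

Layer 55 (z = 15.4): the r=5 cylinder gives a regular 16-gon of circumradius 5 (constant along its height) (perimeter = 2·16·5.000·sin(180°/16) = 31.21 mm); the 29.5×14 cube at (0, -1) contributes its full rectangle (perimeter 87.00 mm); the cone at (13, -3.5) is absent (z outside [20, 39]); Merging all regions: the regions partially overlap (shared area 24.03 mm²), so the edge portions inside another operand are dropped and the merged outline is re-measured after clipping — boundary = 98.59 mm; (whole slice rotated 80° about Z — lengths, areas and connectivity unchanged). So its perimeter = 98.59 mm. Layer 73 (z = 20.44): the r=5 cylinder gives a regular 16-gon of circumradius 5 (constant along its height) (perimeter = 2·16·5.000·sin(180°/16) = 31.21 mm); the 29.5×14 cube at (0, -1) contributes its full rectangle (perimeter 87.00 mm); the cone at (13, -3.5) contributes a regular 16-gon of circumradius 8.849 (interpolated between r1=9 and r2=2.5 at t=0.023) (perimeter = 2·16·8.849·sin(180°/16) = 55.25 mm); Combining (union): the regions partially overlap (shared area 101.07 mm²), so the edge portions inside another operand are dropped and the merged outline is re-measured after clipping — boundary = 112.17 mm; (rotated 80° about Z; rotation is an isometry so areas/perimeters/island counts are preserved). So its perimeter = 112.17 mm. Layer 73 is larger (112.17 vs 98.59 mm).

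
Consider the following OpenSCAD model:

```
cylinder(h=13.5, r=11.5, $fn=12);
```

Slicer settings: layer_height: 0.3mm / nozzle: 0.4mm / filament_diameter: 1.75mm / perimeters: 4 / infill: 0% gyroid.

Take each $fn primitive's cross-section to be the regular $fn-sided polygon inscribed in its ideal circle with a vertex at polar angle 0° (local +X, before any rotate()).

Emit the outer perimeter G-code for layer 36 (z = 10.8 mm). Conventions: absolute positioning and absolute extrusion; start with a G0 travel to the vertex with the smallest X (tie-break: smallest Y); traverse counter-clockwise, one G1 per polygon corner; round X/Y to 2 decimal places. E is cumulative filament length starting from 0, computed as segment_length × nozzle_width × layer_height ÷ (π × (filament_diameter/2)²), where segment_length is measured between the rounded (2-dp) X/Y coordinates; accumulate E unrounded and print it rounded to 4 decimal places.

At z = 10.8 mm: the r=11.5 cylinder contributes a regular 12-gon of circumradius 11.5. The outline is a single polygon with 12 vertices. Extrusion per mm of travel: 0.4 × 0.3 / (π × 0.875²) = 0.049890. Accumulating E over each segment gives final E = 3.5640.

G0 X-11.50 Y0.00 Z10.80
G1 X-9.96 Y-5.75 E0.2970
G1 X-5.75 Y-9.96 E0.5940
G1 X0.00 Y-11.50 E0.8910
G1 X5.75 Y-9.96 E1.1880
G1 X9.96 Y-5.75 E1.4850
G1 X11.50 Y0.00 E1.7820
G1 X9.96 Y5.75 E2.0790
G1 X5.75 Y9.96 E2.3760
G1 X0.00 Y11.50 E2.6730
G1 X-5.75 Y9.96 E2.9700
G1 X-9.96 Y5.75 E3.2670
G1 X-11.50 Y0.00 E3.5640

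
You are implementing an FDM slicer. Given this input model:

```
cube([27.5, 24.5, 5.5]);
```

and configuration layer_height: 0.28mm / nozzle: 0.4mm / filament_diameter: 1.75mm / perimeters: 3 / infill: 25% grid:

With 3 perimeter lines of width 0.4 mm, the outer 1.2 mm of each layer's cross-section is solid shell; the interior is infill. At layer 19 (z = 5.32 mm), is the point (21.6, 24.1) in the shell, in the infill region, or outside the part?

shell

At z = 5.32 mm: the cube (footprint 27.5×24.5) is included at this height. Overall, the cross-section is a single solid region. The nearest boundary edge runs (27.50, 24.50)→(0.00, 24.50); distance from the point to it = 0.40 mm. The point is inside the cross-section, 0.40 mm from the nearest boundary — within the 1.2 mm shell band (3 × 0.4).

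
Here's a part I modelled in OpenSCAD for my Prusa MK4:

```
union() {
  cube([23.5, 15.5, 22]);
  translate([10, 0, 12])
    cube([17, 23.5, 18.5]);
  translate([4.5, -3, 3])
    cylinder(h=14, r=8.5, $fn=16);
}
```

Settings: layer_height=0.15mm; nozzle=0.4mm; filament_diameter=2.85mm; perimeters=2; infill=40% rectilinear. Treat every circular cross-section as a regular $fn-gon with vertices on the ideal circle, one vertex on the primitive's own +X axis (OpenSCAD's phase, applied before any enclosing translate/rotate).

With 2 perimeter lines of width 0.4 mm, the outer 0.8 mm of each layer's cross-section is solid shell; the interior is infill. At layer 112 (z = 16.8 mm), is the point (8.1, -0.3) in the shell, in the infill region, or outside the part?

infill

At z = 16.8 mm: the cube (footprint 23.5×15.5) is included at this height; the cube at (10, 0) is present — its section is the full 17×23.5 rectangle; the r=8.5 cylinder at (4.5, -3) gives a regular 16-gon of circumradius 8.5 (constant along its height); Merging all regions: the regions partially overlap (shared area 262.31 mm²), so overlapping operands fuse into one piece — 1 connected region. Overall, the cross-section is a single solid region. The nearest boundary edge runs (23.50, 0.00)→(12.40, 0.00); distance from the point to it = 4.31 mm. The point is inside the cross-section and 4.31 mm from the nearest boundary — more than the 0.8 mm shell width (2 × 0.4), so it's in the infill interior.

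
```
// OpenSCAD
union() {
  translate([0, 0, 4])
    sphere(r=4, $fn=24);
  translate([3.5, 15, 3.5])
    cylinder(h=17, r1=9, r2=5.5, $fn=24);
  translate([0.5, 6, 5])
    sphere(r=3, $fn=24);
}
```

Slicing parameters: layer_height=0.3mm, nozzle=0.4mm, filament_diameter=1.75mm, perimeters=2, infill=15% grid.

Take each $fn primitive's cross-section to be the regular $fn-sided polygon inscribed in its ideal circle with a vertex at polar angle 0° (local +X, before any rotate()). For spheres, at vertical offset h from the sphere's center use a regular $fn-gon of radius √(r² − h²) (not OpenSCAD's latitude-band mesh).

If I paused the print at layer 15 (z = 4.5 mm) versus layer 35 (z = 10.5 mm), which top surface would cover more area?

layer 15 (z = 4.5 mm)

Layer 15 (z = 4.5): the sphere: section is a regular 24-gon, circumradius = √(r²−h²) = √(4²−0.5²) = 3.969 (area = (24/2)·3.969²·sin(360°/24) = 48.92 mm²); the cone at (3.5, 15): at t=0.059 of its height the radius interpolates to r₁+(r₂−r₁)t = 8.794, giving a regular 24-gon of that circumradius (area = (24/2)·8.794²·sin(360°/24) = 240.19 mm²); the sphere at (0.5, 6): section is a regular 24-gon, circumradius = √(r²−h²) = √(3²−0.5²) = 2.958 (area = (24/2)·2.958²·sin(360°/24) = 27.18 mm²); Taking the union: the regions partially overlap — summed areas 316.29 mm² minus the doubly-counted overlap 10.37 mm² gives 305.92 mm² — area = 305.92 mm². So its area = 305.92 mm². Layer 35 (z = 10.5): the sphere is not intersected at this z (|z−center|=6.500 > r=4); the cone at (3.5, 15) contributes a regular 24-gon of circumradius 7.559 (interpolated between r1=9 and r2=5.5 at t=0.412) (area = (24/2)·7.559²·sin(360°/24) = 177.45 mm²); the sphere at (0.5, 6) does not reach this height (|z−center|=5.500 > r=3); Combining (union): only the cone at (3.5, 15) is present, so the union is just that shape — area = 177.45 mm². So its area = 177.45 mm². Layer 15 is larger (305.92 vs 177.45 mm²).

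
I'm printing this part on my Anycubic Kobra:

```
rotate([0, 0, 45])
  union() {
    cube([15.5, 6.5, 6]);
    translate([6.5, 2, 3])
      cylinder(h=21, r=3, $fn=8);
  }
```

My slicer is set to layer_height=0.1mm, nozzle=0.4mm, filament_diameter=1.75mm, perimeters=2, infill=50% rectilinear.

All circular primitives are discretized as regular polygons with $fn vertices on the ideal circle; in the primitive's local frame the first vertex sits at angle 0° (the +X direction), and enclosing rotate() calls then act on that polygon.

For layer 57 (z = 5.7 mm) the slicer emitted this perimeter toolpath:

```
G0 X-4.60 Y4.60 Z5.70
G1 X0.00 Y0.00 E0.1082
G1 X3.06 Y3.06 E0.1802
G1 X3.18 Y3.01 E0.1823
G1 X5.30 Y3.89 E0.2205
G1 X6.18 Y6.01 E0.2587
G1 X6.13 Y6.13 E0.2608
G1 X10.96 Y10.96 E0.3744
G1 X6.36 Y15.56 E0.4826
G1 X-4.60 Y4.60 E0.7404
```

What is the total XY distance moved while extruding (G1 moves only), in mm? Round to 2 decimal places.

Sum the Euclidean lengths of each G1 segment: total = 44.52 mm.

44.52 mm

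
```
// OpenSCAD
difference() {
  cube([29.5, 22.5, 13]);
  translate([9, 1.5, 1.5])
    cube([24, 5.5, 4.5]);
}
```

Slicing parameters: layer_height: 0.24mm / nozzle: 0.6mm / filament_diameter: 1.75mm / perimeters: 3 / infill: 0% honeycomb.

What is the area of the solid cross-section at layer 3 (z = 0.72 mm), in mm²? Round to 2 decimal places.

663.75 mm²

At z = 0.72 mm: the cube is present — its section is the full 29.5×22.5 rectangle (area 663.75 mm²); the cube at (9, 1.5) is not intersected at this z (z outside [1.5, 6]); Taking the first minus the rest: none of the subtracted shapes is present at this height, so the 29.5×22.5 cube is unchanged — area = 663.75 mm². Overall, the cross-section is a single solid region. Net area = 663.75 mm².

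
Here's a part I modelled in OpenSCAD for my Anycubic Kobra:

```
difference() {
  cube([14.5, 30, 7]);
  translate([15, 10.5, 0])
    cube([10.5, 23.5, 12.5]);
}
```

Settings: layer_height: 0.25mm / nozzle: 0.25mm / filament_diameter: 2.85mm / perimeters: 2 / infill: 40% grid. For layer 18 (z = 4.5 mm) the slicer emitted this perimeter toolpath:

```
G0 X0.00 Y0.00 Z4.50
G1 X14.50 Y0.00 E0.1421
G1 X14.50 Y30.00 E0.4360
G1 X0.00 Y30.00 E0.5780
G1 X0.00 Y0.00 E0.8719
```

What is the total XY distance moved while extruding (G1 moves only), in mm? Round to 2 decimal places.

89.00 mm

Sum the Euclidean lengths of each G1 segment: total = 89.00 mm.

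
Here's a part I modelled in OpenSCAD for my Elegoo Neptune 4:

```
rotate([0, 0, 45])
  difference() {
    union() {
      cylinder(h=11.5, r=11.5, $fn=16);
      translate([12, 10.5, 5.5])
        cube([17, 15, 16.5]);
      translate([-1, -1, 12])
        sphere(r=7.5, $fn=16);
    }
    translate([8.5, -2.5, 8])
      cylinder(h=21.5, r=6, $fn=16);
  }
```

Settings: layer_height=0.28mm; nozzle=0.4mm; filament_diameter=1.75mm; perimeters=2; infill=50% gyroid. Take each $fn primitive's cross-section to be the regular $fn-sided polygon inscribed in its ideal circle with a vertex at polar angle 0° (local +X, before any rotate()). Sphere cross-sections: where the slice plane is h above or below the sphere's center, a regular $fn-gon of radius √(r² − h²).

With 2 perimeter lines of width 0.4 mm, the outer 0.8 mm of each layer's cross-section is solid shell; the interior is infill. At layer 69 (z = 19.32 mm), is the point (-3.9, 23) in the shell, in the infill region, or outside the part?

infill

At z = 19.32 mm: the cylinder is not intersected at this z (z outside [0, 11.5]); the cube at (12, 10.5) (footprint 17×15) is included at this height; the sphere at (-1, -1): section is a regular 16-gon, circumradius = √(r²−h²) = √(7.5²−7.32²) = 1.633; Combining (union): the 2 present regions are separate (no shared area or edge), so areas and boundary lengths simply add and each stays a separate island — 2 connected regions; the r=6 cylinder at (8.5, -2.5) gives a regular 16-gon of circumradius 6 (constant along its height); Subtracting the remaining from the first: starting from that combined region, the r=6 cylinder at (8.5, -2.5) misses the remaining region (no effect) — 2 connected regions; (rotated 45° about Z; rotation is an isometry so areas/perimeters/island counts are preserved). Overall, the cross-section has 2 separate islands. Undo the 45° rotation: the query point maps to (13.506, 19.021) in the un-rotated model frame. The nearest boundary edge runs (12.00, 10.50)→(12.00, 25.50); distance from the point to it = 1.51 mm. (Shell/infill is judged within the island containing the point — the largest one.) The point is inside the cross-section and 1.51 mm from the nearest boundary — more than the 0.8 mm shell width (2 × 0.4), so it's in the infill interior.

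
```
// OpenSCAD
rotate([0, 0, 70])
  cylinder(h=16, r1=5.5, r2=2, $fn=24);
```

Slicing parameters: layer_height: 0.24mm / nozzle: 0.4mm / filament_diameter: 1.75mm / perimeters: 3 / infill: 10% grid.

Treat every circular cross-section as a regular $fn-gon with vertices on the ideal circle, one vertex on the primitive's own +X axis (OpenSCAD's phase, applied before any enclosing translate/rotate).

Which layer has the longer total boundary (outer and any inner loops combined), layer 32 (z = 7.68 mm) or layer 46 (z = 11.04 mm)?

layer 32 (z = 7.68 mm)

Layer 32 (z = 7.68): the cone contributes a regular 24-gon of circumradius 3.820 (interpolated between r1=5.5 and r2=2 at t=0.480) (perimeter = 2·24·3.820·sin(180°/24) = 23.93 mm); (rotated 70° about Z; rotation is an isometry so areas/perimeters/island counts are preserved). So its perimeter = 23.93 mm. Layer 46 (z = 11.04): the cone: at t=0.690 of its height the radius interpolates to r₁+(r₂−r₁)t = 3.085, giving a regular 24-gon of that circumradius (perimeter = 2·24·3.085·sin(180°/24) = 19.33 mm); (rotated 70° about Z; rotation is an isometry so areas/perimeters/island counts are preserved). So its perimeter = 19.33 mm. Layer 32 is larger (23.93 vs 19.33 mm).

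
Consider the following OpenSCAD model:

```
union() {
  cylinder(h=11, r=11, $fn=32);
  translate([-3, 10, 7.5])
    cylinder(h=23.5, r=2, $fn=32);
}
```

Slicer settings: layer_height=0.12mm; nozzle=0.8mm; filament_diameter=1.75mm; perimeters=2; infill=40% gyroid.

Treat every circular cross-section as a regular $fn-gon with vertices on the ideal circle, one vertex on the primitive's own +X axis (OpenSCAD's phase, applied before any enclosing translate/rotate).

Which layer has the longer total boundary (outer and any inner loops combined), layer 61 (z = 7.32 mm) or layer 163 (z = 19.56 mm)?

layer 61 (z = 7.32 mm)

Layer 61 (z = 7.32): the cylinder: section is a regular 32-gon, circumradius r=11 (perimeter = 2·32·11.000·sin(180°/32) = 69.00 mm); the cylinder at (-3, 10) is not intersected at this z (z outside [7.5, 31]); Merging all regions: only the r=11 cylinder is present, so the union is just that shape — boundary = 69.00 mm. So its perimeter = 69.00 mm. Layer 163 (z = 19.56): the cylinder is absent (z outside [0, 11]); the r=2 cylinder at (-3, 10) contributes a regular 32-gon of circumradius 2 (perimeter = 2·32·2.000·sin(180°/32) = 12.55 mm); Merging all regions: only the r=2 cylinder at (-3, 10) is present, so the union is just that shape — boundary = 12.55 mm. So its perimeter = 12.55 mm. Layer 61 is larger (69.00 vs 12.55 mm).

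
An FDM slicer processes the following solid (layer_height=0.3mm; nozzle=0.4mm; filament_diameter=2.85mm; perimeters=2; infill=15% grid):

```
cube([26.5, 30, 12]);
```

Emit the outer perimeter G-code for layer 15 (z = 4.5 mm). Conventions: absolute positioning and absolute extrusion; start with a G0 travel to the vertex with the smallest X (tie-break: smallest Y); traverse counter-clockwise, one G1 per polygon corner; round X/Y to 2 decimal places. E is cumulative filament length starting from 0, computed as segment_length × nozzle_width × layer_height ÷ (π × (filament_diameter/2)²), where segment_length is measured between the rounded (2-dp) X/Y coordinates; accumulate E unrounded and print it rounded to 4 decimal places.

At z = 4.5 mm: the cube (footprint 26.5×30) is included at this height. The outline is a single polygon with 4 vertices. Extrusion per mm of travel: 0.4 × 0.3 / (π × 1.425²) = 0.018811. Accumulating E over each segment gives final E = 2.1256.

G0 X0.00 Y0.00 Z4.50
G1 X26.50 Y0.00 E0.4985
G1 X26.50 Y30.00 E1.0628
G1 X0.00 Y30.00 E1.5613
G1 X0.00 Y0.00 E2.1256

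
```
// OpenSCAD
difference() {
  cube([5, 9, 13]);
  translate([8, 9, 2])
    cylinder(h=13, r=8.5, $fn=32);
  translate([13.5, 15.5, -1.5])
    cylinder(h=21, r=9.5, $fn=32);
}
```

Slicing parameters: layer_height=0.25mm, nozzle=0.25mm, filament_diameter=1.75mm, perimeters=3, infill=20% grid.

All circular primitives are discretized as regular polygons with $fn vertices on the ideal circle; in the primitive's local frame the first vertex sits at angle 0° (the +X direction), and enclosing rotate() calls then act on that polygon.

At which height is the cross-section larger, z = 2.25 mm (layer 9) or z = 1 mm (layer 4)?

layer 4 (z = 1 mm)

Layer 9 (z = 2.25): the 5×9 cube contributes its full rectangle (area 45.00 mm²); the r=8.5 cylinder at (8, 9) contributes a regular 32-gon of circumradius 8.5 (area = (32/2)·8.500²·sin(360°/32) = 225.52 mm²); the r=9.5 cylinder at (13.5, 15.5) contributes a regular 32-gon of circumradius 9.5 (area = (32/2)·9.500²·sin(360°/32) = 281.71 mm²); Taking the first minus the rest: starting from the 5×9 cube (45.00 mm²), the r=8.5 cylinder at (8, 9) partially overlaps it — only the 30.63 mm² overlap (of its 225.52 mm²) is removed, clipping the outline; the r=9.5 cylinder at (13.5, 15.5) misses the remaining region (no effect) — area = 14.37 mm². So its area = 14.37 mm². Layer 4 (z = 1): the cube (footprint 5×9) is included at this height (area 45.00 mm²); the cylinder at (8, 9) is absent (z outside [2, 15]); the r=9.5 cylinder at (13.5, 15.5) contributes a regular 32-gon of circumradius 9.5 (area = (32/2)·9.500²·sin(360°/32) = 281.71 mm²); After the difference (first − rest): starting from the 5×9 cube (45.00 mm²), the r=9.5 cylinder at (13.5, 15.5) misses the remaining region (no effect) — area = 45.00 mm². So its area = 45.00 mm². Layer 4 is larger (45.00 vs 14.37 mm²).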